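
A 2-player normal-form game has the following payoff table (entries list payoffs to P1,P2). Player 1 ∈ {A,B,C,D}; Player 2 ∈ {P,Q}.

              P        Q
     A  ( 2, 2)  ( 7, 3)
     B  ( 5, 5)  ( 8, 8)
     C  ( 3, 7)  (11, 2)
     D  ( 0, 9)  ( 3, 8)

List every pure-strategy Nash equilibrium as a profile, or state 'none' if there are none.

PSNE: ∅

(A,P): not NE [P1→B gives 5>2; P2→Q gives 3>2]
(A,Q): not NE [P1→C gives 11>7]
(B,P): not NE [P2→Q gives 8>5]
(B,Q): not NE [P1→C gives 11>8]
(C,P): not NE [P1→B gives 5>3]
(C,Q): not NE [P2→P gives 7>2]
(D,P): not NE [P1→B gives 5>0]
(D,Q): not NE [P1→C gives 11>3; P2→P gives 9>8]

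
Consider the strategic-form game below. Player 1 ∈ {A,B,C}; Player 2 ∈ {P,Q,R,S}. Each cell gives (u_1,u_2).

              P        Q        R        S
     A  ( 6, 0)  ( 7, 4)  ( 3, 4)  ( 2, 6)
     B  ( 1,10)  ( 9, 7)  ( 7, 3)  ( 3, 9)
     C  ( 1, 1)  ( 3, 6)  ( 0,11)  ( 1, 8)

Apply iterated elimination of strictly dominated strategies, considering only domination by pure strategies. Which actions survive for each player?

Remaining: P1:{A,B} P2:{P,S}

P1 drop C (A beats it: P:6>1 Q:7>3 R:3>0 S:2>1)
P2 drop Q (S beats it: A:6>4 B:9>7)
P2 drop R (S beats it: A:6>4 B:9>3)
P1→{A,B} P2→{P,S}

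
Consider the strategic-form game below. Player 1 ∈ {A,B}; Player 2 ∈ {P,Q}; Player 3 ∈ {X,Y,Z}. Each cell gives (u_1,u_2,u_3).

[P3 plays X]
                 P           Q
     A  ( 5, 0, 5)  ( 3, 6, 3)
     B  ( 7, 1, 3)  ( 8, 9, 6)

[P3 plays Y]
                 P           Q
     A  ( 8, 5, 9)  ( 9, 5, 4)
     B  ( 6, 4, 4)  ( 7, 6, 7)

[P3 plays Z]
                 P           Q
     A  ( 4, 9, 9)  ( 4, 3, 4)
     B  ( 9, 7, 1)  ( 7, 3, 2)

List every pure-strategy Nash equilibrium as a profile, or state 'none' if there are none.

(A,P,X): not NE [P1→B gives 7>5; P2→Q gives 6>0; P3→Z gives 9>5]
(A,P,Y): NE
(A,P,Z): not NE [P1→B gives 9>4]
(A,Q,X): not NE [P1→B gives 8>3; P3→Z gives 4>3]
(A,Q,Y): NE
(A,Q,Z): not NE [P1→B gives 7>4; P2→P gives 9>3]
(B,P,X): not NE [P2→Q gives 9>1; P3→Y gives 4>3]
(B,P,Y): not NE [P1→A gives 8>6; P2→Q gives 6>4]
(B,P,Z): not NE [P3→Y gives 4>1]
(B,Q,X): not NE [P3→Y gives 7>6]
(B,Q,Y): not NE [P1→A gives 9>7]
(B,Q,Z): not NE [P2→P gives 7>3; P3→Y gives 7>2]

NE set: (A,P,Y), (A,Q,Y)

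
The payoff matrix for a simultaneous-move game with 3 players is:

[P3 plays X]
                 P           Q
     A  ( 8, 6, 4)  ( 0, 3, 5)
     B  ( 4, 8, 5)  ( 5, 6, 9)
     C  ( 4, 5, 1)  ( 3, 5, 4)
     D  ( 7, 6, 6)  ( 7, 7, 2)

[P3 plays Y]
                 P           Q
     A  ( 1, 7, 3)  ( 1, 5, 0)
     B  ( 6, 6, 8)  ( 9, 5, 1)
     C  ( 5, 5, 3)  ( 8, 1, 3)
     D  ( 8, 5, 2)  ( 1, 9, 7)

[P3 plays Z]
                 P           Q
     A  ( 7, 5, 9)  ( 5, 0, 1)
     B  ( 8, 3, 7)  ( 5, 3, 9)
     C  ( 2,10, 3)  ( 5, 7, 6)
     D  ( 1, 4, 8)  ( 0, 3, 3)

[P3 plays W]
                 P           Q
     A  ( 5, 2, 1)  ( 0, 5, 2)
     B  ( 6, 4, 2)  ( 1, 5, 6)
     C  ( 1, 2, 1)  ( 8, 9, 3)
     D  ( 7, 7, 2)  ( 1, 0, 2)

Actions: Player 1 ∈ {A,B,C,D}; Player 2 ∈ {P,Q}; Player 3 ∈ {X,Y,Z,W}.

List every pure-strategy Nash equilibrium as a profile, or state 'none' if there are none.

Nash profiles: (B,Q,Z)

(A,P,X): not NE [P3→Z gives 9>4]
(A,P,Y): not NE [P1→D gives 8>1; P3→Z gives 9>3]
(A,P,Z): not NE [P1→B gives 8>7]
(A,P,W): not NE [P1→D gives 7>5; P2→Q gives 5>2; P3→Z gives 9>1]
(A,Q,X): not NE [P1→D gives 7>0; P2→P gives 6>3]
(A,Q,Y): not NE [P1→B gives 9>1; P2→P gives 7>5; P3→X gives 5>0]
(A,Q,Z): not NE [P2→P gives 5>0; P3→X gives 5>1]
(A,Q,W): not NE [P1→C gives 8>0; P3→X gives 5>2]
(B,P,X): not NE [P1→A gives 8>4; P3→Y gives 8>5]
(B,P,Y): not NE [P1→D gives 8>6]
(B,P,Z): not NE [P3→Y gives 8>7]
(B,P,W): not NE [P1→D gives 7>6; P2→Q gives 5>4; P3→Y gives 8>2]
(B,Q,X): not NE [P1→D gives 7>5; P2→P gives 8>6]
(B,Q,Y): not NE [P2→P gives 6>5; P3→Z gives 9>1]
(B,Q,Z): NE
(B,Q,W): not NE [P1→C gives 8>1; P3→Z gives 9>6]
(C,P,X): not NE [P1→A gives 8>4; P3→Z gives 3>1]
(C,P,Y): not NE [P1→D gives 8>5]
(C,P,Z): not NE [P1→B gives 8>2]
(C,P,W): not NE [P1→D gives 7>1; P2→Q gives 9>2; P3→Z gives 3>1]
(C,Q,X): not NE [P1→D gives 7>3; P3→Z gives 6>4]
(C,Q,Y): not NE [P1→B gives 9>8; P2→P gives 5>1; P3→Z gives 6>3]
(C,Q,Z): not NE [P2→P gives 10>7]
(C,Q,W): not NE [P3→Z gives 6>3]
(D,P,X): not NE [P1→A gives 8>7; P2→Q gives 7>6; P3→Z gives 8>6]
(D,P,Y): not NE [P2→Q gives 9>5; P3→Z gives 8>2]
(D,P,Z): not NE [P1→B gives 8>1]
(D,P,W): not NE [P3→Z gives 8>2]
(D,Q,X): not NE [P3→Y gives 7>2]
(D,Q,Y): not NE [P1→B gives 9>1]
(D,Q,Z): not NE [P1→C gives 5>0; P2→P gives 4>3; P3→Y gives 7>3]
(D,Q,W): not NE [P1→C gives 8>1; P2→P gives 7>0; P3→Y gives 7>2]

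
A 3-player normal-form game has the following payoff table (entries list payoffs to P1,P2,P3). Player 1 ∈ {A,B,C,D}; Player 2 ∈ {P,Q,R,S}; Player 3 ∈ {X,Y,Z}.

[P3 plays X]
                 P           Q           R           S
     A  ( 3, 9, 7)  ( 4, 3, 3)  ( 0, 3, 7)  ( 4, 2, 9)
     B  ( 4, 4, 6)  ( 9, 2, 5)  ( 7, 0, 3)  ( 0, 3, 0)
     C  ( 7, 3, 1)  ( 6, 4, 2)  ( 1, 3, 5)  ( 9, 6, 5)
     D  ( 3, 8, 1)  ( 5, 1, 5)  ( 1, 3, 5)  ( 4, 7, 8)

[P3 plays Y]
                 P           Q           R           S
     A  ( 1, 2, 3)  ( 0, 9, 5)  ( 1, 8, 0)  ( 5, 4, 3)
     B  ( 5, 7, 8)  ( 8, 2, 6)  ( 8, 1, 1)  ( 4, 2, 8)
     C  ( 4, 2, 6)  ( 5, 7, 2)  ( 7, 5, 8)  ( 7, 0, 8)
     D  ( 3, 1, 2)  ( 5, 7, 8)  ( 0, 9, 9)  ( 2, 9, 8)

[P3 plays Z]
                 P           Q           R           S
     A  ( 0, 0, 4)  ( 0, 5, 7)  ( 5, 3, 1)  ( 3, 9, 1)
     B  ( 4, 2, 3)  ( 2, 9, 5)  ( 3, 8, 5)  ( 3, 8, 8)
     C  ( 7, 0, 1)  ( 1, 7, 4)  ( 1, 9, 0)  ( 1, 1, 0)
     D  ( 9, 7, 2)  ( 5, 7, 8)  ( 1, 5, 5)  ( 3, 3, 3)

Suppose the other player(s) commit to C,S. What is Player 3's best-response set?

P3 best: {Y}

u_3(X vs C,S) = 5
u_3(Y vs C,S) = 8
u_3(Z vs C,S) = 0
max payoff 8 at {Y}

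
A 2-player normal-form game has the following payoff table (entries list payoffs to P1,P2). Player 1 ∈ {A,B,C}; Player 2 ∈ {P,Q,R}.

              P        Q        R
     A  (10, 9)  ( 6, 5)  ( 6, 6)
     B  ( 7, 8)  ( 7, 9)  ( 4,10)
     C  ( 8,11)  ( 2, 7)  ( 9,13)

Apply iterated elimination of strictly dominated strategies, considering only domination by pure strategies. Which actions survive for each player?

P2 drop Q (R beats it: A:6>5 B:10>9 C:13>7)
P1 drop B (A beats it: P:10>7 R:6>4)
P1→{A,C} P2→{P,R}

Survivors P1:{A,C} P2:{P,R}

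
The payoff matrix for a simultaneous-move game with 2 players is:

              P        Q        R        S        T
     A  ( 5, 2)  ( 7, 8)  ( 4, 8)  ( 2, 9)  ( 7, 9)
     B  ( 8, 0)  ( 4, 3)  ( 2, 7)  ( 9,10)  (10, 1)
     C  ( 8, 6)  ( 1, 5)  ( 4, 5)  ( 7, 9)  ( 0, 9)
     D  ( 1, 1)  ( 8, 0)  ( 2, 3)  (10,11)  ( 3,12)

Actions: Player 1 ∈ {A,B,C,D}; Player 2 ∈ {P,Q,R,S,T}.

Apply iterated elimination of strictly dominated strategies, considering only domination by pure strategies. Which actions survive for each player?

P2 drop P (S beats it: A:9>2 B:10>0 C:9>6 D:11>1)
P2 drop Q (S beats it: A:9>8 B:10>3 C:9>5 D:11>0)
P2 drop R (S beats it: A:9>8 B:10>7 C:9>5 D:11>3)
P1 drop A (B beats it: S:9>2 T:10>7)
P1 drop C (B beats it: S:9>7 T:10>0)
P1→{B,D} P2→{S,T}

IESDS → P1:{B,D} P2:{S,T}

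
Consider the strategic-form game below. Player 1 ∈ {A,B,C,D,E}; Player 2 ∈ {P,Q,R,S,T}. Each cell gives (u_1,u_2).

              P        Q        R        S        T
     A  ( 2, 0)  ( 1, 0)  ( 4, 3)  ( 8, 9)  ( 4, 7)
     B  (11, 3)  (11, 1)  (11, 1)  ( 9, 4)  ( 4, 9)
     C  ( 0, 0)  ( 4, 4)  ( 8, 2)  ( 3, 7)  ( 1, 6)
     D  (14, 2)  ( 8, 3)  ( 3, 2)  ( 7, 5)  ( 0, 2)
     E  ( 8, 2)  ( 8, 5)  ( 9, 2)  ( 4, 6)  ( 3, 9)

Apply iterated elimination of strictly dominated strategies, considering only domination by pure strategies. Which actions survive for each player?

Remaining: P1:{A,B} P2:{S,T}

P1 drop C (B beats it: P:11>0 Q:11>4 R:11>8 S:9>3 T:4>1)
P1 drop E (B beats it: P:11>8 Q:11>8 R:11>9 S:9>4 T:4>3)
P2 drop P (S beats it: A:9>0 B:4>3 D:5>2)
P1 drop D (B beats it: Q:11>8 R:11>3 S:9>7 T:4>0)
P2 drop Q (S beats it: A:9>0 B:4>1)
P2 drop R (S beats it: A:9>3 B:4>1)
P1→{A,B} P2→{S,T}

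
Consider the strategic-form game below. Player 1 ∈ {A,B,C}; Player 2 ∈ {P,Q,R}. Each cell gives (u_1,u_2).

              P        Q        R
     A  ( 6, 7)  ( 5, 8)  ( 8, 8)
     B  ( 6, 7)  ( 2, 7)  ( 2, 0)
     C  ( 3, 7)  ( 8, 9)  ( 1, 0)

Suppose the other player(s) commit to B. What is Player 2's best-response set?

P2 best: {P,Q}

u_2(P vs B) = 7
u_2(Q vs B) = 7
u_2(R vs B) = 0
max payoff 7 at {P,Q}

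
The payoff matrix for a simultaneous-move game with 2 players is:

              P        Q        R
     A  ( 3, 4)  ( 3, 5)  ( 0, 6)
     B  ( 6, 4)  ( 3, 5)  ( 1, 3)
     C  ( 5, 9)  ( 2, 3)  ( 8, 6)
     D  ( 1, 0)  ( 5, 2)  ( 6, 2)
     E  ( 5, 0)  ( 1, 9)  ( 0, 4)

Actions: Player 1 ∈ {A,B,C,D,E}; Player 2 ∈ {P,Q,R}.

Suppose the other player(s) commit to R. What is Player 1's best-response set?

u_1(A vs R) = 0
u_1(B vs R) = 1
u_1(C vs R) = 8
u_1(D vs R) = 6
u_1(E vs R) = 0
max payoff 8 at {C}

P1 best: {C}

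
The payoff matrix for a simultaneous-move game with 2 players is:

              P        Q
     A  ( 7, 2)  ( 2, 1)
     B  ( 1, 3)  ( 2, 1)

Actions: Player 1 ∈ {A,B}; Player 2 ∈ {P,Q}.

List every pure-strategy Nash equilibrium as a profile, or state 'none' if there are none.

NE set: (A,P)

(A,P): NE
(A,Q): not NE [P2→P gives 2>1]
(B,P): not NE [P1→A gives 7>1]
(B,Q): not NE [P2→P gives 3>1]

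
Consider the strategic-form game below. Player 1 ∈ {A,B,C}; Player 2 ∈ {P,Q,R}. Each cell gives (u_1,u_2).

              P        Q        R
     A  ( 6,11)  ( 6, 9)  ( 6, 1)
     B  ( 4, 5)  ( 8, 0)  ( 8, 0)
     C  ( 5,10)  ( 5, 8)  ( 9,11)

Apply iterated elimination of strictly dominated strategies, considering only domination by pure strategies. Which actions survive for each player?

P2 drop Q (P beats it: A:11>9 B:5>0 C:10>8)
P1 drop B (C beats it: P:5>4 R:9>8)
P1→{A,C} P2→{P,R}

IESDS → P1:{A,C} P2:{P,R}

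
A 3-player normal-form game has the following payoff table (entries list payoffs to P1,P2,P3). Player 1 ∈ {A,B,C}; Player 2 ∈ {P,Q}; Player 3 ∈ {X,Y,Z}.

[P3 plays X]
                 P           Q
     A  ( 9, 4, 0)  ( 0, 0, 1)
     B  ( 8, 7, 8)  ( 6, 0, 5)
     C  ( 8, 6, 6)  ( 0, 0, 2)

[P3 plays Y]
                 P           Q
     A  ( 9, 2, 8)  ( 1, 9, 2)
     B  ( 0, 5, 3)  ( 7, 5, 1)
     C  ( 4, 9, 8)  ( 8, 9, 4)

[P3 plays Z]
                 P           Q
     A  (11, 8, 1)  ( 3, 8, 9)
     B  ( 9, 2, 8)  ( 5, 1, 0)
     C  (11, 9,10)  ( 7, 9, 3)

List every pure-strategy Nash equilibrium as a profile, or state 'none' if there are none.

(A,P,X): not NE [P3→Y gives 8>0]
(A,P,Y): not NE [P2→Q gives 9>2]
(A,P,Z): not NE [P3→Y gives 8>1]
(A,Q,X): not NE [P1→B gives 6>0; P2→P gives 4>0; P3→Z gives 9>1]
(A,Q,Y): not NE [P1→C gives 8>1; P3→Z gives 9>2]
(A,Q,Z): not NE [P1→C gives 7>3]
(B,P,X): not NE [P1→A gives 9>8]
(B,P,Y): not NE [P1→A gives 9>0; P3→Z gives 8>3]
(B,P,Z): not NE [P1→C gives 11>9]
(B,Q,X): not NE [P2→P gives 7>0]
(B,Q,Y): not NE [P1→C gives 8>7; P3→X gives 5>1]
(B,Q,Z): not NE [P1→C gives 7>5; P2→P gives 2>1; P3→X gives 5>0]
(C,P,X): not NE [P1→A gives 9>8; P3→Z gives 10>6]
(C,P,Y): not NE [P1→A gives 9>4; P3→Z gives 10>8]
(C,P,Z): NE
(C,Q,X): not NE [P1→B gives 6>0; P2→P gives 6>0; P3→Y gives 4>2]
(C,Q,Y): NE
(C,Q,Z): not NE [P3→Y gives 4>3]

NE set: (C,P,Z), (C,Q,Y)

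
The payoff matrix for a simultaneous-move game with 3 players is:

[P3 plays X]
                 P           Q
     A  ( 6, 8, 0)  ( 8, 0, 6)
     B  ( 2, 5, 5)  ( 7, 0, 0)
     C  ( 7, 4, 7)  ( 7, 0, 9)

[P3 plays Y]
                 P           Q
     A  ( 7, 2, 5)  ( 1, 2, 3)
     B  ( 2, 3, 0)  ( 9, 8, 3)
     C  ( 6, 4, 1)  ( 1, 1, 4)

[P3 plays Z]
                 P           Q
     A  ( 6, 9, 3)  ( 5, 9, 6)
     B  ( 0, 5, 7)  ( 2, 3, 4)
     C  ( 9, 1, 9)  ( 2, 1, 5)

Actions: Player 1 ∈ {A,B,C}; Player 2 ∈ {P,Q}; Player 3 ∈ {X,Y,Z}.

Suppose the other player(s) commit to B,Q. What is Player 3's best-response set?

BR_3 = {Z}

u_3(X vs B,Q) = 0
u_3(Y vs B,Q) = 3
u_3(Z vs B,Q) = 4
max payoff 4 at {Z}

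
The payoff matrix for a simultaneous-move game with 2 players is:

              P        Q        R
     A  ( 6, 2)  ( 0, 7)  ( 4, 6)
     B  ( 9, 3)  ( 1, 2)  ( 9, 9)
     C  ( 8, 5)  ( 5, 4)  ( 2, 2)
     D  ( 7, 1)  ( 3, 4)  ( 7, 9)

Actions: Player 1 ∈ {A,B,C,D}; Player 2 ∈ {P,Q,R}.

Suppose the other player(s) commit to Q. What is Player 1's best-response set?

P1 best: {C}

u_1(A vs Q) = 0
u_1(B vs Q) = 1
u_1(C vs Q) = 5
u_1(D vs Q) = 3
max payoff 5 at {C}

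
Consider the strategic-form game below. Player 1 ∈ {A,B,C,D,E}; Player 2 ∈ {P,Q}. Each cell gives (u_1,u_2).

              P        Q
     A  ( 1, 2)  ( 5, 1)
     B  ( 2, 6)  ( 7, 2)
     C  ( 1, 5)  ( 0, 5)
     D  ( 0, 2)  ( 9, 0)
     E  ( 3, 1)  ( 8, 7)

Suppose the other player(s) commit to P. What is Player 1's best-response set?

u_1(A vs P) = 1
u_1(B vs P) = 2
u_1(C vs P) = 1
u_1(D vs P) = 0
u_1(E vs P) = 3
max payoff 3 at {E}

P1 best: {E}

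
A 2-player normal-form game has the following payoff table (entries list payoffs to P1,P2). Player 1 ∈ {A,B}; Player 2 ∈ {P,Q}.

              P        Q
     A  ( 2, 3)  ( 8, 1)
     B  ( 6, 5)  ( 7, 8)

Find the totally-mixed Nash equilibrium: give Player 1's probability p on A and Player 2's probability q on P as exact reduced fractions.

P1 indiff ⇒ q·2+(1-q)·8 = q·6+(1-q)·7 ⇒ q(-4) = (1-q)(-1) ⇒ q = 1/5
P2 indiff ⇒ p·3+(1-p)·5 = p·1+(1-p)·8 ⇒ p(2) = (1-p)(3) ⇒ p = 3/5

p=3/5, q=1/5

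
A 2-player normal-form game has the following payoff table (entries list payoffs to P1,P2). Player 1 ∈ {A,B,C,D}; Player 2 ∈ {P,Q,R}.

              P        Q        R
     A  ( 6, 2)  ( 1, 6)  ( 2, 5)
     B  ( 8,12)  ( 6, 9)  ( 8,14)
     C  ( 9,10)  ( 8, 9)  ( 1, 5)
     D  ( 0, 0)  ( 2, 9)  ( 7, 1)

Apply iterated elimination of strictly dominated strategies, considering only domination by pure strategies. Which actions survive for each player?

P1 drop A (B beats it: P:8>6 Q:6>1 R:8>2)
P1 drop D (B beats it: P:8>0 Q:6>2 R:8>7)
P2 drop Q (P beats it: B:12>9 C:10>9)
P1→{B,C} P2→{P,R}

IESDS → P1:{B,C} P2:{P,R}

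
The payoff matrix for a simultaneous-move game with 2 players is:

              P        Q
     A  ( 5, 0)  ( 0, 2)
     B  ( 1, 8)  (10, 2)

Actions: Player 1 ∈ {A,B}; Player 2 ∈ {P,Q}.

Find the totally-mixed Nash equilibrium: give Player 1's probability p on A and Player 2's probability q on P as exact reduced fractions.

p=3/4, q=5/7

P1 indiff ⇒ q·5+(1-q)·0 = q·1+(1-q)·10 ⇒ q(4) = (1-q)(10) ⇒ q = 5/7
P2 indiff ⇒ p·0+(1-p)·8 = p·2+(1-p)·2 ⇒ p(-2) = (1-p)(-6) ⇒ p = 3/4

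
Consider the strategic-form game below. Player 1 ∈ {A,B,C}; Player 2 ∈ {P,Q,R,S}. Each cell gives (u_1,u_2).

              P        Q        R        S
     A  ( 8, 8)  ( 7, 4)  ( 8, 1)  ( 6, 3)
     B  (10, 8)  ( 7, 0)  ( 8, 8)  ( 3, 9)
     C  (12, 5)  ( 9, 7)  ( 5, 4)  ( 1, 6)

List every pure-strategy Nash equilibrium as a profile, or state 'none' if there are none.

PSNE = {(C,Q)}

(A,P): not NE [P1→C gives 12>8]
(A,Q): not NE [P1→C gives 9>7; P2→P gives 8>4]
(A,R): not NE [P2→P gives 8>1]
(A,S): not NE [P2→P gives 8>3]
(B,P): not NE [P1→C gives 12>10; P2→S gives 9>8]
(B,Q): not NE [P1→C gives 9>7; P2→S gives 9>0]
(B,R): not NE [P2→S gives 9>8]
(B,S): not NE [P1→A gives 6>3]
(C,P): not NE [P2→Q gives 7>5]
(C,Q): NE
(C,R): not NE [P1→B gives 8>5; P2→Q gives 7>4]
(C,S): not NE [P1→A gives 6>1; P2→Q gives 7>6]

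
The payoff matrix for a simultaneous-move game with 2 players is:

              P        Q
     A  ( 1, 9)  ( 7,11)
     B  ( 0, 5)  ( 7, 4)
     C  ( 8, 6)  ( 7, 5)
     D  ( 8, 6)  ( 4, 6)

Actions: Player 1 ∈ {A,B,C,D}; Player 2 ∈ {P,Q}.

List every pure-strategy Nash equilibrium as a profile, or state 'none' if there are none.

Nash profiles: (A,Q), (C,P), (D,P)

(A,P): not NE [P1→D gives 8>1; P2→Q gives 11>9]
(A,Q): NE
(B,P): not NE [P1→D gives 8>0]
(B,Q): not NE [P2→P gives 5>4]
(C,P): NE
(C,Q): not NE [P2→P gives 6>5]
(D,P): NE
(D,Q): not NE [P1→C gives 7>4]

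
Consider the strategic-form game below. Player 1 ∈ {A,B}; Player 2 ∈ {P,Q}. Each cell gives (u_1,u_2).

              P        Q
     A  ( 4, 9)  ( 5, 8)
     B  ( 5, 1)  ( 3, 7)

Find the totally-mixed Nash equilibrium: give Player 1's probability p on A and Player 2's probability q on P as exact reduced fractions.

p=6/7, q=2/3

P1 indiff ⇒ q·4+(1-q)·5 = q·5+(1-q)·3 ⇒ q(-1) = (1-q)(-2) ⇒ q = 2/3
P2 indiff ⇒ p·9+(1-p)·1 = p·8+(1-p)·7 ⇒ p(1) = (1-p)(6) ⇒ p = 6/7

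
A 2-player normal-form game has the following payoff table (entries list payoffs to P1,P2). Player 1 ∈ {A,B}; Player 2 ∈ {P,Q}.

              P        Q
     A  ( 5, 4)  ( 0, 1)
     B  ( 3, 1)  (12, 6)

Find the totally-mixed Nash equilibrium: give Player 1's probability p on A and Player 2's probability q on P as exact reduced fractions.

P1 mixes 5/8 on A; P2 mixes 6/7 on P

P1 indiff ⇒ q·5+(1-q)·0 = q·3+(1-q)·12 ⇒ q(2) = (1-q)(12) ⇒ q = 6/7
P2 indiff ⇒ p·4+(1-p)·1 = p·1+(1-p)·6 ⇒ p(3) = (1-p)(5) ⇒ p = 5/8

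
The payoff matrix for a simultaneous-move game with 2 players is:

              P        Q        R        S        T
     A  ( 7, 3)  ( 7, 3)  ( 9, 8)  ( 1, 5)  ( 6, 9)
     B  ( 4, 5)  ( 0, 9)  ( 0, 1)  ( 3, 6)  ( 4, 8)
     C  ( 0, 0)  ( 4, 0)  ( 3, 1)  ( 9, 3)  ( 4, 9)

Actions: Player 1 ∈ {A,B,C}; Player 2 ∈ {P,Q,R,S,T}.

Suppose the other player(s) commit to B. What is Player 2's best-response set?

argmax u_2 = {Q}

u_2(P vs B) = 5
u_2(Q vs B) = 9
u_2(R vs B) = 1
u_2(S vs B) = 6
u_2(T vs B) = 8
max payoff 9 at {Q}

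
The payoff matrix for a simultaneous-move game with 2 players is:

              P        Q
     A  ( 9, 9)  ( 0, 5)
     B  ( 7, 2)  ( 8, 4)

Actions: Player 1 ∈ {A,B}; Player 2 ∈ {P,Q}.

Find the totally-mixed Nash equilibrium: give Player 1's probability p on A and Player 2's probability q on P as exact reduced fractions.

P1 indiff ⇒ q·9+(1-q)·0 = q·7+(1-q)·8 ⇒ q(2) = (1-q)(8) ⇒ q = 4/5
P2 indiff ⇒ p·9+(1-p)·2 = p·5+(1-p)·4 ⇒ p(4) = (1-p)(2) ⇒ p = 1/3

p=1/3, q=4/5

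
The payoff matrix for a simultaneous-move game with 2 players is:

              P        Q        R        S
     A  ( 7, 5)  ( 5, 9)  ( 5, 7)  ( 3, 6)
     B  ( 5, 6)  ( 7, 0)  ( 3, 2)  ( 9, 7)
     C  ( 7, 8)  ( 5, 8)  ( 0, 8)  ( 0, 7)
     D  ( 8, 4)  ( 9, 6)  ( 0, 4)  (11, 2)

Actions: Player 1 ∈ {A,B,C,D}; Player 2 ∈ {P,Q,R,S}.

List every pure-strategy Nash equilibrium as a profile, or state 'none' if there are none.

NE set: (D,Q)

(A,P): not NE [P1→D gives 8>7; P2→Q gives 9>5]
(A,Q): not NE [P1→D gives 9>5]
(A,R): not NE [P2→Q gives 9>7]
(A,S): not NE [P1→D gives 11>3; P2→Q gives 9>6]
(B,P): not NE [P1→D gives 8>5; P2→S gives 7>6]
(B,Q): not NE [P1→D gives 9>7; P2→S gives 7>0]
(B,R): not NE [P1→A gives 5>3; P2→S gives 7>2]
(B,S): not NE [P1→D gives 11>9]
(C,P): not NE [P1→D gives 8>7]
(C,Q): not NE [P1→D gives 9>5]
(C,R): not NE [P1→A gives 5>0]
(C,S): not NE [P1→D gives 11>0; P2→R gives 8>7]
(D,P): not NE [P2→Q gives 6>4]
(D,Q): NE
(D,R): not NE [P1→A gives 5>0; P2→Q gives 6>4]
(D,S): not NE [P2→Q gives 6>2]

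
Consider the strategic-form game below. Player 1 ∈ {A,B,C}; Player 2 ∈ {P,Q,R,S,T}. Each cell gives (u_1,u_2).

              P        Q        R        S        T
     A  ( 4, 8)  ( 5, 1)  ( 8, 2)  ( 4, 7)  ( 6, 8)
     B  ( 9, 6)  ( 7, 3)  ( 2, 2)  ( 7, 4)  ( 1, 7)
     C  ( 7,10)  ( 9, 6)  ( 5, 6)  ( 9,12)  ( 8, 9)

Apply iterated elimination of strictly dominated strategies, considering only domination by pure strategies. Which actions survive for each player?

Remaining: P1:{B,C} P2:{P,S,T}

P2 drop Q (P beats it: A:8>1 B:6>3 C:10>6)
P2 drop R (P beats it: A:8>2 B:6>2 C:10>6)
P1 drop A (C beats it: P:7>4 S:9>4 T:8>6)
P1→{B,C} P2→{P,S,T}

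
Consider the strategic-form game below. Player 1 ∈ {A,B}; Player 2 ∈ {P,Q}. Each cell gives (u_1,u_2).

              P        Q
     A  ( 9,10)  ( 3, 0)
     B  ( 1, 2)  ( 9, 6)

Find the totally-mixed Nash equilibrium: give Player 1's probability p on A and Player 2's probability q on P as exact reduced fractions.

P1 mixes 2/7 on A; P2 mixes 3/7 on P

P1 indiff ⇒ q·9+(1-q)·3 = q·1+(1-q)·9 ⇒ q(8) = (1-q)(6) ⇒ q = 3/7
P2 indiff ⇒ p·10+(1-p)·2 = p·0+(1-p)·6 ⇒ p(10) = (1-p)(4) ⇒ p = 2/7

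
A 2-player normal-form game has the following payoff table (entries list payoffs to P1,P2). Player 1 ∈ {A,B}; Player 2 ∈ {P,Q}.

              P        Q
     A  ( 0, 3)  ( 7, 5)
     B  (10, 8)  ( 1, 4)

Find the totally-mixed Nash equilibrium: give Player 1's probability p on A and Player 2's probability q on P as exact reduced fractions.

P1 mixes 2/3 on A; P2 mixes 3/8 on P

P1 indiff ⇒ q·0+(1-q)·7 = q·10+(1-q)·1 ⇒ q(-10) = (1-q)(-6) ⇒ q = 3/8
P2 indiff ⇒ p·3+(1-p)·8 = p·5+(1-p)·4 ⇒ p(-2) = (1-p)(-4) ⇒ p = 2/3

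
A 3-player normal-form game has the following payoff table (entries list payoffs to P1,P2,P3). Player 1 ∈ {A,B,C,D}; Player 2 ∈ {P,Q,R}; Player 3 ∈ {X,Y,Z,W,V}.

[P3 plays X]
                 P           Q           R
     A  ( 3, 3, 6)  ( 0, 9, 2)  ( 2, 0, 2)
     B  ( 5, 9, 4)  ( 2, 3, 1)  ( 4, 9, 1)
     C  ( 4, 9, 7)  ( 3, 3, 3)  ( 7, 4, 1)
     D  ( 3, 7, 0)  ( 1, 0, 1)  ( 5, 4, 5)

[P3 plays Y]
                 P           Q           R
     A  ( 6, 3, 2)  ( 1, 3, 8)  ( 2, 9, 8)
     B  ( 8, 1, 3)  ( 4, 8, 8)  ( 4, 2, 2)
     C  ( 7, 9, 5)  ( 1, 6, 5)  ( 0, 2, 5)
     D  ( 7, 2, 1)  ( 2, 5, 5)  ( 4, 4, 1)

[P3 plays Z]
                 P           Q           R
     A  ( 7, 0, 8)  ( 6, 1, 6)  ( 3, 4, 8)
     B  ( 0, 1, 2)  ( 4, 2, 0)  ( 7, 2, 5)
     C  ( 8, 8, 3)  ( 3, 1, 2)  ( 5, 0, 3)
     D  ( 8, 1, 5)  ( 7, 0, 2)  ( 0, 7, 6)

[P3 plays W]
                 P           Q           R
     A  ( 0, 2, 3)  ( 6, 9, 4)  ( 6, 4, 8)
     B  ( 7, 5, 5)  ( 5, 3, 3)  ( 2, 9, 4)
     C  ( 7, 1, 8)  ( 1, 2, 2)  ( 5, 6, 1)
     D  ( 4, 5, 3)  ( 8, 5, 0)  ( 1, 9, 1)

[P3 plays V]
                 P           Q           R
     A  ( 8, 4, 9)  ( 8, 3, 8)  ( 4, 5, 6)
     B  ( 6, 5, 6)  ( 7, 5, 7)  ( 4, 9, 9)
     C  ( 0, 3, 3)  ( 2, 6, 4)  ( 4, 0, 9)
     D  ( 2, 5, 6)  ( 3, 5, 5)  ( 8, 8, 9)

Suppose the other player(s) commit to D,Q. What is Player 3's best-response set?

u_3(X vs D,Q) = 1
u_3(Y vs D,Q) = 5
u_3(Z vs D,Q) = 2
u_3(W vs D,Q) = 0
u_3(V vs D,Q) = 5
max payoff 5 at {Y,V}

P3 best: {Y,V}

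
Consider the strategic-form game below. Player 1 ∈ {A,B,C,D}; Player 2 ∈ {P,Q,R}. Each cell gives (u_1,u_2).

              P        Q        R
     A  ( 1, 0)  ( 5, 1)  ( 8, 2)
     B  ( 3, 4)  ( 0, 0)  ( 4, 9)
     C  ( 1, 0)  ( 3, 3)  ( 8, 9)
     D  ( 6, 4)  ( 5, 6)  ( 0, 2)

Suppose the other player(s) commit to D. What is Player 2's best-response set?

u_2(P vs D) = 4
u_2(Q vs D) = 6
u_2(R vs D) = 2
max payoff 6 at {Q}

BR_2 = {Q}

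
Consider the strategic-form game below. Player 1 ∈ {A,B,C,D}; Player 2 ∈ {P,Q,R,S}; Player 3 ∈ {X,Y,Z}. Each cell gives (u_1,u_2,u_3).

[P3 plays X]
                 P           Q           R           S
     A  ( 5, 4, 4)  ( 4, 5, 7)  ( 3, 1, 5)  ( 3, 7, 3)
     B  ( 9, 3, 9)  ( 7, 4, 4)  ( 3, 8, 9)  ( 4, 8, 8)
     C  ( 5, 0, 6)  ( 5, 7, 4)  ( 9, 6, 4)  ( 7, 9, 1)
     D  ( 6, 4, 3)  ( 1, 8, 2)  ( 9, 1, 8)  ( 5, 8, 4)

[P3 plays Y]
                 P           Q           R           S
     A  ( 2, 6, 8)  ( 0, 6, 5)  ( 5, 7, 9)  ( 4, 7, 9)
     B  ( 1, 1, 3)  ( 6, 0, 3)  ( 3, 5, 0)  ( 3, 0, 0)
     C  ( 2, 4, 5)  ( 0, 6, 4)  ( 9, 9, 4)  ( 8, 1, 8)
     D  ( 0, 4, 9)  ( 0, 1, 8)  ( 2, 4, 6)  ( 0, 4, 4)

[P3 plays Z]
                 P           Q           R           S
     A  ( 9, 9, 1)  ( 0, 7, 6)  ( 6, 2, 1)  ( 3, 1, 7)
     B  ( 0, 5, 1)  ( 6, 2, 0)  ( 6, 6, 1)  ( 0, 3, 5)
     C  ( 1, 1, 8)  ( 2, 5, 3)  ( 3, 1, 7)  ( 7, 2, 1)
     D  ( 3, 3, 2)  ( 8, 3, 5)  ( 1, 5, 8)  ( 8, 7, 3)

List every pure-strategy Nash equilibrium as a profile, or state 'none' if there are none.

(A,P,X): not NE [P1→B gives 9>5; P2→S gives 7>4; P3→Y gives 8>4]
(A,P,Y): not NE [P2→S gives 7>6]
(A,P,Z): not NE [P3→Y gives 8>1]
(A,Q,X): not NE [P1→B gives 7>4; P2→S gives 7>5]
(A,Q,Y): not NE [P1→B gives 6>0; P2→S gives 7>6; P3→X gives 7>5]
(A,Q,Z): not NE [P1→D gives 8>0; P2→P gives 9>7; P3→X gives 7>6]
(A,R,X): not NE [P1→D gives 9>3; P2→S gives 7>1; P3→Y gives 9>5]
(A,R,Y): not NE [P1→C gives 9>5]
(A,R,Z): not NE [P2→P gives 9>2; P3→Y gives 9>1]
(A,S,X): not NE [P1→C gives 7>3; P3→Y gives 9>3]
(A,S,Y): not NE [P1→C gives 8>4]
(A,S,Z): not NE [P1→D gives 8>3; P2→P gives 9>1; P3→Y gives 9>7]
(B,P,X): not NE [P2→S gives 8>3]
(B,P,Y): not NE [P1→C gives 2>1; P2→R gives 5>1; P3→X gives 9>3]
(B,P,Z): not NE [P1→A gives 9>0; P2→R gives 6>5; P3→X gives 9>1]
(B,Q,X): not NE [P2→S gives 8>4]
(B,Q,Y): not NE [P2→R gives 5>0; P3→X gives 4>3]
(B,Q,Z): not NE [P1→D gives 8>6; P2→R gives 6>2; P3→X gives 4>0]
(B,R,X): not NE [P1→D gives 9>3]
(B,R,Y): not NE [P1→C gives 9>3; P3→X gives 9>0]
(B,R,Z): not NE [P3→X gives 9>1]
(B,S,X): not NE [P1→C gives 7>4]
(B,S,Y): not NE [P1→C gives 8>3; P2→R gives 5>0; P3→X gives 8>0]
(B,S,Z): not NE [P1→D gives 8>0; P2→R gives 6>3; P3→X gives 8>5]
(C,P,X): not NE [P1→B gives 9>5; P2→S gives 9>0; P3→Z gives 8>6]
(C,P,Y): not NE [P2→R gives 9>4; P3→Z gives 8>5]
(C,P,Z): not NE [P1→A gives 9>1; P2→Q gives 5>1]
(C,Q,X): not NE [P1→B gives 7>5; P2→S gives 9>7]
(C,Q,Y): not NE [P1→B gives 6>0; P2→R gives 9>6]
(C,Q,Z): not NE [P1→D gives 8>2; P3→Y gives 4>3]
(C,R,X): not NE [P2→S gives 9>6; P3→Z gives 7>4]
(C,R,Y): not NE [P3→Z gives 7>4]
(C,R,Z): not NE [P1→B gives 6>3; P2→Q gives 5>1]
(C,S,X): not NE [P3→Y gives 8>1]
(C,S,Y): not NE [P2→R gives 9>1]
(C,S,Z): not NE [P1→D gives 8>7; P2→Q gives 5>2; P3→Y gives 8>1]
(D,P,X): not NE [P1→B gives 9>6; P2→S gives 8>4; P3→Y gives 9>3]
(D,P,Y): not NE [P1→C gives 2>0]
(D,P,Z): not NE [P1→A gives 9>3; P2→S gives 7>3; P3→Y gives 9>2]
(D,Q,X): not NE [P1→B gives 7>1; P3→Y gives 8>2]
(D,Q,Y): not NE [P1→B gives 6>0; P2→S gives 4>1]
(D,Q,Z): not NE [P2→S gives 7>3; P3→Y gives 8>5]
(D,R,X): not NE [P2→S gives 8>1]
(D,R,Y): not NE [P1→C gives 9>2; P3→Z gives 8>6]
(D,R,Z): not NE [P1→B gives 6>1; P2→S gives 7>5]
(D,S,X): not NE [P1→C gives 7>5]
(D,S,Y): not NE [P1→C gives 8>0]
(D,S,Z): not NE [P3→Y gives 4>3]

PSNE: ∅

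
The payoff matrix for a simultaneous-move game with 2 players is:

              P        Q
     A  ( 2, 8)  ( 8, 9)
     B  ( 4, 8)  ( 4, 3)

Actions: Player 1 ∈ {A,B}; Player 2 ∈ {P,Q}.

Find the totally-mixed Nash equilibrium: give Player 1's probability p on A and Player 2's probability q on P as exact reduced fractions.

p=5/6, q=2/3

P1 indiff ⇒ q·2+(1-q)·8 = q·4+(1-q)·4 ⇒ q(-2) = (1-q)(-4) ⇒ q = 2/3
P2 indiff ⇒ p·8+(1-p)·8 = p·9+(1-p)·3 ⇒ p(-1) = (1-p)(-5) ⇒ p = 5/6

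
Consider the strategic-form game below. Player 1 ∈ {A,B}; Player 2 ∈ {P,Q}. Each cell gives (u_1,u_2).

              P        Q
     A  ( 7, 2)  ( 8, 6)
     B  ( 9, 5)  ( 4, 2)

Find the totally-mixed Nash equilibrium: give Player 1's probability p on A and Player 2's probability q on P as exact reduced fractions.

P1 mixes 3/7 on A; P2 mixes 2/3 on P

P1 indiff ⇒ q·7+(1-q)·8 = q·9+(1-q)·4 ⇒ q(-2) = (1-q)(-4) ⇒ q = 2/3
P2 indiff ⇒ p·2+(1-p)·5 = p·6+(1-p)·2 ⇒ p(-4) = (1-p)(-3) ⇒ p = 3/7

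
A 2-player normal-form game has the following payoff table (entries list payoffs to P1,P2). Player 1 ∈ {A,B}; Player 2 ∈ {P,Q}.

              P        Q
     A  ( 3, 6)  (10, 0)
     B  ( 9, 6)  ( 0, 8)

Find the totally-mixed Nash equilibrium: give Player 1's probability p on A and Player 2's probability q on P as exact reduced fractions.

P1 indiff ⇒ q·3+(1-q)·10 = q·9+(1-q)·0 ⇒ q(-6) = (1-q)(-10) ⇒ q = 5/8
P2 indiff ⇒ p·6+(1-p)·6 = p·0+(1-p)·8 ⇒ p(6) = (1-p)(2) ⇒ p = 1/4

(p,q) = (1/4, 5/8)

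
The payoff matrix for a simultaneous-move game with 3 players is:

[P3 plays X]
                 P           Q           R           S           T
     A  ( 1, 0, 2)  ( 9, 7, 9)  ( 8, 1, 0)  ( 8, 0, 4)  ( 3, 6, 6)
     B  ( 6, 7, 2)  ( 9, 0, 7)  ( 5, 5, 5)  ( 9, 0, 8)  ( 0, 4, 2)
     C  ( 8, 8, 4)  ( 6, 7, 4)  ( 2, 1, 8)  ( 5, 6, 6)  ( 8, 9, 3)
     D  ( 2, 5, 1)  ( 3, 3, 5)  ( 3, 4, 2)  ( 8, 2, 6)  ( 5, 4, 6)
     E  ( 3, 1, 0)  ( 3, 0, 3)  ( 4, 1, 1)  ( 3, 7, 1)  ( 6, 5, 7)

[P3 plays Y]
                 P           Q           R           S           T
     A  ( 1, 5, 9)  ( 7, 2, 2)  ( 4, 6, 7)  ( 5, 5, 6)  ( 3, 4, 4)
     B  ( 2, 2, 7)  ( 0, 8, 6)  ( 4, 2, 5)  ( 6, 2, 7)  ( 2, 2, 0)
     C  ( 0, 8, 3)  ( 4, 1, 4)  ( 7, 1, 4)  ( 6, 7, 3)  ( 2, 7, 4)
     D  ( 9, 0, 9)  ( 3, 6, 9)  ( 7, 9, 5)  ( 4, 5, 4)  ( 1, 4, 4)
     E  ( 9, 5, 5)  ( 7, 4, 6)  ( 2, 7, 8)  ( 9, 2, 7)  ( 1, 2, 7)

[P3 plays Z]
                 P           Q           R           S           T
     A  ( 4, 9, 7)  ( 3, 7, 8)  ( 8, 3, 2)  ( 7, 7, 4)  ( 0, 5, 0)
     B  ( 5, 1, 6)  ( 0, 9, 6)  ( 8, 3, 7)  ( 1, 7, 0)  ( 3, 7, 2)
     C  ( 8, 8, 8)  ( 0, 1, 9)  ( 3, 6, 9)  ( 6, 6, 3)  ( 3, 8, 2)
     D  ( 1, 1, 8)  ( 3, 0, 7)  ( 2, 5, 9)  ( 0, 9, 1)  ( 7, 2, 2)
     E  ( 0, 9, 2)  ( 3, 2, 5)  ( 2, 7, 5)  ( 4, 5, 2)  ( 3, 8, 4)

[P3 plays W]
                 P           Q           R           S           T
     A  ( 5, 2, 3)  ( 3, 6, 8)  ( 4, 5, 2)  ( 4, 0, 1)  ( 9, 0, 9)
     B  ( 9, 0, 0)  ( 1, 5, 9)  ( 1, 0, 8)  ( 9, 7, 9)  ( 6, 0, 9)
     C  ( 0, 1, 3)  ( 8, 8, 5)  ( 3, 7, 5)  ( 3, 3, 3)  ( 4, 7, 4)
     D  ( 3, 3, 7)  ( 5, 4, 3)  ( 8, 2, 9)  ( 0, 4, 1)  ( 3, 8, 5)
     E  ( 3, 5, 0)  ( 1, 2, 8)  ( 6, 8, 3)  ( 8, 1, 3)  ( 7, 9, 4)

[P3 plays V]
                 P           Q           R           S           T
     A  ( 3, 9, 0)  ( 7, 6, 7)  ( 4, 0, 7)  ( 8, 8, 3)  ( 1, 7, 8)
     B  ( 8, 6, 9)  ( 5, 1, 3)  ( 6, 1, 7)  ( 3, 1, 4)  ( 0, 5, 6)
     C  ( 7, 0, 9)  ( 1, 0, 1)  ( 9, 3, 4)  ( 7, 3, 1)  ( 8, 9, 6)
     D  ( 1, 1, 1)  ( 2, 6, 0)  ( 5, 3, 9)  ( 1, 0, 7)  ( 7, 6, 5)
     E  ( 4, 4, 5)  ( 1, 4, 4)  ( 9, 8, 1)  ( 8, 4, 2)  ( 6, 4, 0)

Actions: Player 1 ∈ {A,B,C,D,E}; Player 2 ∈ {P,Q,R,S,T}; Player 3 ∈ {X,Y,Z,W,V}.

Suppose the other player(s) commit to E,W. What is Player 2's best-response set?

u_2(P vs E,W) = 5
u_2(Q vs E,W) = 2
u_2(R vs E,W) = 8
u_2(S vs E,W) = 1
u_2(T vs E,W) = 9
max payoff 9 at {T}

P2 best: {T}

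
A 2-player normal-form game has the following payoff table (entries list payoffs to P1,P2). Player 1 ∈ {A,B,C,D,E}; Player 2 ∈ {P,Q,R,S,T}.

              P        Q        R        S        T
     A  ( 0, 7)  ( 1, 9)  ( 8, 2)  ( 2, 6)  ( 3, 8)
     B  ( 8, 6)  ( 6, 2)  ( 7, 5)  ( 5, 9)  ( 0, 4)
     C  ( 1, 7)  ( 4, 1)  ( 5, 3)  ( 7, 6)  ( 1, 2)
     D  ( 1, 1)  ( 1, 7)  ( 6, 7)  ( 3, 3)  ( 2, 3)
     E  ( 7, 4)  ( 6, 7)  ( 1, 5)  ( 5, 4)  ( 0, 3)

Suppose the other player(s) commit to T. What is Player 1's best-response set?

BR_1 = {A}

u_1(A vs T) = 3
u_1(B vs T) = 0
u_1(C vs T) = 1
u_1(D vs T) = 2
u_1(E vs T) = 0
max payoff 3 at {A}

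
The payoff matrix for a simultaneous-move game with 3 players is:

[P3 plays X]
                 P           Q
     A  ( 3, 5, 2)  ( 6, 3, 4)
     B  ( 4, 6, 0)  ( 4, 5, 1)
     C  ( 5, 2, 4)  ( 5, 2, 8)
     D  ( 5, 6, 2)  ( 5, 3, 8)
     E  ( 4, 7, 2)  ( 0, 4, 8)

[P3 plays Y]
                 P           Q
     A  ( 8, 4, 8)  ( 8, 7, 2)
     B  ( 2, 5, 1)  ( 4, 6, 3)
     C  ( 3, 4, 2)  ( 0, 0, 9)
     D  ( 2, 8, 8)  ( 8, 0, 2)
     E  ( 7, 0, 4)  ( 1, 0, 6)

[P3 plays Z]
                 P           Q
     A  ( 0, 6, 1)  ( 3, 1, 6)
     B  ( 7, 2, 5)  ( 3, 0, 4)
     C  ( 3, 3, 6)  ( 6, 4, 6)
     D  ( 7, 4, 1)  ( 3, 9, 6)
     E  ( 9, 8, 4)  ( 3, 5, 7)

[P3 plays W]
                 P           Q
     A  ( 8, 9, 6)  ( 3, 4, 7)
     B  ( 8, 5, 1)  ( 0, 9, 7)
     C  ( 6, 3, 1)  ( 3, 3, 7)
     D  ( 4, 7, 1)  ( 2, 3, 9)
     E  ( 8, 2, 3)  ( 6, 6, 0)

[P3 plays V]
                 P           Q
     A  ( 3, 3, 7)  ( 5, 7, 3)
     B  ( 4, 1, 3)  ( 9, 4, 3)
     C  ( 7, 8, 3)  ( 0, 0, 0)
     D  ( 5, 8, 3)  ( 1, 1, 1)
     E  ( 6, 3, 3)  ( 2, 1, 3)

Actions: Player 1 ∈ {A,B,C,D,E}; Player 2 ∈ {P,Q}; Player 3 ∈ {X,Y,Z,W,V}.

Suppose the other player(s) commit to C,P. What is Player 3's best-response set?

P3 best: {Z}

u_3(X vs C,P) = 4
u_3(Y vs C,P) = 2
u_3(Z vs C,P) = 6
u_3(W vs C,P) = 1
u_3(V vs C,P) = 3
max payoff 6 at {Z}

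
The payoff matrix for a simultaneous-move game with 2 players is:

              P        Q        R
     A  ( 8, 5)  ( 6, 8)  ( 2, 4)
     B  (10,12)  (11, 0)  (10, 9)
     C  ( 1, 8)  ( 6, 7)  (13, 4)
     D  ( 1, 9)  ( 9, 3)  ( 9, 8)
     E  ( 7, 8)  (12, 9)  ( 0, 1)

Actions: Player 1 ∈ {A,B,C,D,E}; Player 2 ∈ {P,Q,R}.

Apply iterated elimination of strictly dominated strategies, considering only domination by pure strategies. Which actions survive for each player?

P1 drop A (B beats it: P:10>8 Q:11>6 R:10>2)
P1 drop D (B beats it: P:10>1 Q:11>9 R:10>9)
P2 drop R (P beats it: B:12>9 C:8>4 E:8>1)
P1 drop C (B beats it: P:10>1 Q:11>6)
P1→{B,E} P2→{P,Q}

Remaining: P1:{B,E} P2:{P,Q}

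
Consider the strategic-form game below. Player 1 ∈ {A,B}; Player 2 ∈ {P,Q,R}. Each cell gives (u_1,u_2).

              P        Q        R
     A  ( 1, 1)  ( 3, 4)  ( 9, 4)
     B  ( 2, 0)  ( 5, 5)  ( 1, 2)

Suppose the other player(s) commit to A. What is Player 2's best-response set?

u_2(P vs A) = 1
u_2(Q vs A) = 4
u_2(R vs A) = 4
max payoff 4 at {Q,R}

P2 best: {Q,R}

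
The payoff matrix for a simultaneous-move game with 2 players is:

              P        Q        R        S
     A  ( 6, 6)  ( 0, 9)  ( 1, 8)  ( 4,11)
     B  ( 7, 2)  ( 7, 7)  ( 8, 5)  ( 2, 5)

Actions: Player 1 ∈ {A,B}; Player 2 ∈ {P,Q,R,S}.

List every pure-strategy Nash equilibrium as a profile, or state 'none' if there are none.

PSNE = {(A,S), (B,Q)}

(A,P): not NE [P1→B gives 7>6; P2→S gives 11>6]
(A,Q): not NE [P1→B gives 7>0; P2→S gives 11>9]
(A,R): not NE [P1→B gives 8>1; P2→S gives 11>8]
(A,S): NE
(B,P): not NE [P2→Q gives 7>2]
(B,Q): NE
(B,R): not NE [P2→Q gives 7>5]
(B,S): not NE [P1→A gives 4>2; P2→Q gives 7>5]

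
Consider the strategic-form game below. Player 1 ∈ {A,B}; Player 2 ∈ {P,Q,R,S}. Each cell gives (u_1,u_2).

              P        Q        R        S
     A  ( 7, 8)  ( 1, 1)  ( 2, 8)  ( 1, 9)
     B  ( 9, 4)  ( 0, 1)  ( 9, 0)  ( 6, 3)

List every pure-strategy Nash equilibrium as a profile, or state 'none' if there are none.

(A,P): not NE [P1→B gives 9>7; P2→S gives 9>8]
(A,Q): not NE [P2→S gives 9>1]
(A,R): not NE [P1→B gives 9>2; P2→S gives 9>8]
(A,S): not NE [P1→B gives 6>1]
(B,P): NE
(B,Q): not NE [P1→A gives 1>0; P2→P gives 4>1]
(B,R): not NE [P2→P gives 4>0]
(B,S): not NE [P2→P gives 4>3]

PSNE = {(B,P)}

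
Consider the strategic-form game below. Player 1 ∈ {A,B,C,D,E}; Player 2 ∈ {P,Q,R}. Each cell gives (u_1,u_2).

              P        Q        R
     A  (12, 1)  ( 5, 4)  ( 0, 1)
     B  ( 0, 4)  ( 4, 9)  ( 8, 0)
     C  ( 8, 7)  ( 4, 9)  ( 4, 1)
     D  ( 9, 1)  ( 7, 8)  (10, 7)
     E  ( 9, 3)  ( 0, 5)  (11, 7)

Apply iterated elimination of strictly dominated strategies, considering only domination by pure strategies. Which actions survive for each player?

IESDS → P1:{D,E} P2:{Q,R}

P1 drop B (D beats it: P:9>0 Q:7>4 R:10>8)
P1 drop C (D beats it: P:9>8 Q:7>4 R:10>4)
P2 drop P (Q beats it: A:4>1 D:8>1 E:5>3)
P1 drop A (D beats it: Q:7>5 R:10>0)
P1→{D,E} P2→{Q,R}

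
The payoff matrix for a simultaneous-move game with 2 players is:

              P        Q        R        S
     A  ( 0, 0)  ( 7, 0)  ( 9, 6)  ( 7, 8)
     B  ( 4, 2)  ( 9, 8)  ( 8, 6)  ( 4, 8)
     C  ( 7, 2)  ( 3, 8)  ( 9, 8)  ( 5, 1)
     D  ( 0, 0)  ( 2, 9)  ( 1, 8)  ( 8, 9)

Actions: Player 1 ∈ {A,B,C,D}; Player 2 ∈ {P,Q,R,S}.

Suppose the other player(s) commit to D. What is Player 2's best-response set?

argmax u_2 = {Q,S}

u_2(P vs D) = 0
u_2(Q vs D) = 9
u_2(R vs D) = 8
u_2(S vs D) = 9
max payoff 9 at {Q,S}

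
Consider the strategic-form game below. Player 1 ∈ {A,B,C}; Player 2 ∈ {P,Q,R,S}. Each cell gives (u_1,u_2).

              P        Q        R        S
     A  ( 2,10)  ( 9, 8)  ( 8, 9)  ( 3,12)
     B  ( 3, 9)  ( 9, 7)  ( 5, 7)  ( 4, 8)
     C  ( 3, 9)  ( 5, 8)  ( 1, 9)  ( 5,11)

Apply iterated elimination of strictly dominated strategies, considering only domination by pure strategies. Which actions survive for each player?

P2 drop Q (P beats it: A:10>8 B:9>7 C:9>8)
P2 drop R (S beats it: A:12>9 B:8>7 C:11>9)
P1 drop A (B beats it: P:3>2 S:4>3)
P1→{B,C} P2→{P,S}

Remaining: P1:{B,C} P2:{P,S}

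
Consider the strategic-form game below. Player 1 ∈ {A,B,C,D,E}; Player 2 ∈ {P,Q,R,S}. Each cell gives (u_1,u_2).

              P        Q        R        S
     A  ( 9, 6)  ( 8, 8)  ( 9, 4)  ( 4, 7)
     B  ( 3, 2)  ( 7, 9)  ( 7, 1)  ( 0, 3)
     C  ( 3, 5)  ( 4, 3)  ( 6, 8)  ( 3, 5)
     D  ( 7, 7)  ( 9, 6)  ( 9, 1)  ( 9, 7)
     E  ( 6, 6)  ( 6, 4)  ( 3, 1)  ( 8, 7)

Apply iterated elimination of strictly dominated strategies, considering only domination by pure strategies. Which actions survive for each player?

Remaining: P1:{A,D} P2:{P,Q,S}

P1 drop B (A beats it: P:9>3 Q:8>7 R:9>7 S:4>0)
P1 drop C (A beats it: P:9>3 Q:8>4 R:9>6 S:4>3)
P1 drop E (D beats it: P:7>6 Q:9>6 R:9>3 S:9>8)
P2 drop R (P beats it: A:6>4 D:7>1)
P1→{A,D} P2→{P,Q,S}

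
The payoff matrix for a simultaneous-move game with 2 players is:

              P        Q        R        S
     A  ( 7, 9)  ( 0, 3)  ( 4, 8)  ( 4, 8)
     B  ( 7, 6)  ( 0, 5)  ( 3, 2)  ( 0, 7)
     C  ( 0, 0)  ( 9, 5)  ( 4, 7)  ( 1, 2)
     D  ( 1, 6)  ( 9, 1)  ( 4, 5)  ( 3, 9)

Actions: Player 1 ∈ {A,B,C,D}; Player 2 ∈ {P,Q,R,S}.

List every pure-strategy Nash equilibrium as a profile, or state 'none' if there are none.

(A,P): NE
(A,Q): not NE [P1→D gives 9>0; P2→P gives 9>3]
(A,R): not NE [P2→P gives 9>8]
(A,S): not NE [P2→P gives 9>8]
(B,P): not NE [P2→S gives 7>6]
(B,Q): not NE [P1→D gives 9>0; P2→S gives 7>5]
(B,R): not NE [P1→D gives 4>3; P2→S gives 7>2]
(B,S): not NE [P1→A gives 4>0]
(C,P): not NE [P1→B gives 7>0; P2→R gives 7>0]
(C,Q): not NE [P2→R gives 7>5]
(C,R): NE
(C,S): not NE [P1→A gives 4>1; P2→R gives 7>2]
(D,P): not NE [P1→B gives 7>1; P2→S gives 9>6]
(D,Q): not NE [P2→S gives 9>1]
(D,R): not NE [P2→S gives 9>5]
(D,S): not NE [P1→A gives 4>3]

NE set: (A,P), (C,R)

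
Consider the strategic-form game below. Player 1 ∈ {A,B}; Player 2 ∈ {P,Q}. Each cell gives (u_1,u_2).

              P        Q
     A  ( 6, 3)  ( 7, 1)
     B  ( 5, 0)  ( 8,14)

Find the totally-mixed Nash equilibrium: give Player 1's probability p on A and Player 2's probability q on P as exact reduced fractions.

P1 indiff ⇒ q·6+(1-q)·7 = q·5+(1-q)·8 ⇒ q(1) = (1-q)(1) ⇒ q = 1/2
P2 indiff ⇒ p·3+(1-p)·0 = p·1+(1-p)·14 ⇒ p(2) = (1-p)(14) ⇒ p = 7/8

(p,q) = (7/8, 1/2)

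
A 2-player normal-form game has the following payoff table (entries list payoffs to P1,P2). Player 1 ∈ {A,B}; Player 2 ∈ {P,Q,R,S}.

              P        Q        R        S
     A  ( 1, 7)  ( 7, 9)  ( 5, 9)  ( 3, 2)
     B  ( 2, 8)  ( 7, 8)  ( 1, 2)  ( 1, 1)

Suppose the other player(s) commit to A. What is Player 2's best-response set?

BR_2 = {Q,R}

u_2(P vs A) = 7
u_2(Q vs A) = 9
u_2(R vs A) = 9
u_2(S vs A) = 2
max payoff 9 at {Q,R}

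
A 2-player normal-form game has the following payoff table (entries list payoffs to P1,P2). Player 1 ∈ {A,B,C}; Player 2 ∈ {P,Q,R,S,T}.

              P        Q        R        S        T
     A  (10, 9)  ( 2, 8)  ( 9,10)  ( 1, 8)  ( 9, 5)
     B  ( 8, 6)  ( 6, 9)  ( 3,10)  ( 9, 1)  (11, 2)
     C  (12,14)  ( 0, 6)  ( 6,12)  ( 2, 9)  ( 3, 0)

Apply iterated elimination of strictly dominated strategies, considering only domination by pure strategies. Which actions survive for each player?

P2 drop Q (R beats it: A:10>8 B:10>9 C:12>6)
P2 drop S (P beats it: A:9>8 B:6>1 C:14>9)
P2 drop T (P beats it: A:9>5 B:6>2 C:14>0)
P1 drop B (A beats it: P:10>8 R:9>3)
P1→{A,C} P2→{P,R}

Survivors P1:{A,C} P2:{P,R}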